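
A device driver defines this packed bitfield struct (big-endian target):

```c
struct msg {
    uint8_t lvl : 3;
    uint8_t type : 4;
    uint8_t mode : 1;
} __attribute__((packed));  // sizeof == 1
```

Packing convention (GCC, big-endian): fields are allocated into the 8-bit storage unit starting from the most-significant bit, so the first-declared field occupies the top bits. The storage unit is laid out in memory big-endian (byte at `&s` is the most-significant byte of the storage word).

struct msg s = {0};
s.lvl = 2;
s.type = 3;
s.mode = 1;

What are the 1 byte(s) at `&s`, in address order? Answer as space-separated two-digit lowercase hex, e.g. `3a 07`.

47

lvl:3 = 2 → 0x2 << 5 → word 0x40
type:4 = 3 → 0x3 << 1 → word 0x46
mode:1 = 1 → 0x1 << 0 → word 0x47
word = 0x47 → big-endian bytes:
  [0]=0x47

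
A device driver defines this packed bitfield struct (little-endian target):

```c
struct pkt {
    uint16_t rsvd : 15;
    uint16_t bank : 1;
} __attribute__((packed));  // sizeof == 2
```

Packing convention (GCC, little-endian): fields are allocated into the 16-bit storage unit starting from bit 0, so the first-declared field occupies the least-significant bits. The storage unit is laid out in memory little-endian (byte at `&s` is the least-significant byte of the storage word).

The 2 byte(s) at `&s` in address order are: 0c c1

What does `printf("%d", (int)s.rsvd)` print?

16652

[0]=0x0c [1]=0xc1 (little-endian) → word 0xc10c
rsvd:15 @ bit 0 → (0xc10c>>0)&0x7fff = 0x410c  ←
bank:1 @ bit 15 → (0xc10c>>15)&0x1 = 0x1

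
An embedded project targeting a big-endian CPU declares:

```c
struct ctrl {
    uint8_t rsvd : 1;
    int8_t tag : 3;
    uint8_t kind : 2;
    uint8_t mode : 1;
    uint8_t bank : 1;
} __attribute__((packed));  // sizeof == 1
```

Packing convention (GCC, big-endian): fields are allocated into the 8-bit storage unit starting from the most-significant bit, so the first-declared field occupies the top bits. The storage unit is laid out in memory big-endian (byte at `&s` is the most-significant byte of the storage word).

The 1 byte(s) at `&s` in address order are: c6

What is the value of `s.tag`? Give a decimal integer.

-4

[0]=0xc6 (big-endian) → word 0xc6
rsvd [7+:1] = (word>>7) & 0x1 = 1
tag [4+:3] = (word>>4) & 0x7 = 4  ←
kind [2+:2] = (word>>2) & 0x3 = 1
mode [1+:1] = (word>>1) & 0x1 = 1
bank [0+:1] = (word>>0) & 0x1 = 0
tag signed 3b, MSB=1: 4 - 8 = -4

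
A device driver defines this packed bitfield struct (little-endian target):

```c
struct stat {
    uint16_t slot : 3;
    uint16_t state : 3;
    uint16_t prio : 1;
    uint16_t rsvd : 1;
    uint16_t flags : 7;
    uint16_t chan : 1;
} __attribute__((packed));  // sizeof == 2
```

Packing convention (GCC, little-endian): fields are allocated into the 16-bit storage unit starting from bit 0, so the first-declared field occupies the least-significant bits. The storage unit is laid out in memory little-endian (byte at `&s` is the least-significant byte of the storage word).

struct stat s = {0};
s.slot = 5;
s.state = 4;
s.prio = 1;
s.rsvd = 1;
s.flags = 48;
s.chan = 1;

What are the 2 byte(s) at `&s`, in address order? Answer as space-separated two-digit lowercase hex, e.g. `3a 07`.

slot (3b) val=5 bits=0x5 at bit 0: 0x0005
state (3b) val=4 bits=0x4 at bit 3: 0x0025
prio (1b) val=1 bits=0x1 at bit 6: 0x0065
rsvd (1b) val=1 bits=0x1 at bit 7: 0x00e5
flags (7b) val=48 bits=0x30 at bit 8: 0x30e5
chan (1b) val=1 bits=0x1 at bit 15: 0xb0e5
word = 0xb0e5 → little-endian bytes:
  [0]=0xe5  [1]=0xb0

e5 b0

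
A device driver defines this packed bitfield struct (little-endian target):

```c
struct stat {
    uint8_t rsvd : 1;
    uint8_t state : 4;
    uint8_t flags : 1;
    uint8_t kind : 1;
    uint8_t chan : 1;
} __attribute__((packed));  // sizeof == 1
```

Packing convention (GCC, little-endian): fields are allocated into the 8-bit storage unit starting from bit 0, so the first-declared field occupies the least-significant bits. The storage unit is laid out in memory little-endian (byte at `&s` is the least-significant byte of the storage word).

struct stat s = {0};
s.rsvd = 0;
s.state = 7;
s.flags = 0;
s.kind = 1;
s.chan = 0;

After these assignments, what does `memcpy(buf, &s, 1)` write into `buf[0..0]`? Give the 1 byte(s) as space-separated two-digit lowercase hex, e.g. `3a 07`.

4e

[0+:1] rsvd=0 & 0x1 = 0x0; word=0x00
[1+:4] state=7 & 0xf = 0x7; word=0x0e
[5+:1] flags=0 & 0x1 = 0x0; word=0x0e
[6+:1] kind=1 & 0x1 = 0x1; word=0x4e
[7+:1] chan=0 & 0x1 = 0x0; word=0x4e
word = 0x4e → little-endian bytes:
  [0]=0x4e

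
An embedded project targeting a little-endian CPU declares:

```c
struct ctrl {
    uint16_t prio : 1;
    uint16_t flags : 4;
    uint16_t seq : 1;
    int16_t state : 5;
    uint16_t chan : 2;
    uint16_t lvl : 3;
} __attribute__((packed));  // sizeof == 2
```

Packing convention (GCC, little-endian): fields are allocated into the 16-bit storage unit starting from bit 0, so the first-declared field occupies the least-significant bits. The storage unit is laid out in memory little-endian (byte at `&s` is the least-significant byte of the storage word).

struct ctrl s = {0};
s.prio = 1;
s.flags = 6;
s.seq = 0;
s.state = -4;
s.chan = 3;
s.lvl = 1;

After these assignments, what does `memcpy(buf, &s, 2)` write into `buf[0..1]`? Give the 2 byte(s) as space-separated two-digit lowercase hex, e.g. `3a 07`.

0d 3f

prio:1 = 1 → 0x1 << 0 → word 0x0001
flags:4 = 6 → 0x6 << 1 → word 0x000d
seq:1 = 0 → 0x0 << 5 → word 0x000d
state:5 = -4 → 0x1c << 6 → word 0x070d
chan:2 = 3 → 0x3 << 11 → word 0x1f0d
lvl:3 = 1 → 0x1 << 13 → word 0x3f0d
word = 0x3f0d → little-endian bytes:
  [0]=0x0d  [1]=0x3f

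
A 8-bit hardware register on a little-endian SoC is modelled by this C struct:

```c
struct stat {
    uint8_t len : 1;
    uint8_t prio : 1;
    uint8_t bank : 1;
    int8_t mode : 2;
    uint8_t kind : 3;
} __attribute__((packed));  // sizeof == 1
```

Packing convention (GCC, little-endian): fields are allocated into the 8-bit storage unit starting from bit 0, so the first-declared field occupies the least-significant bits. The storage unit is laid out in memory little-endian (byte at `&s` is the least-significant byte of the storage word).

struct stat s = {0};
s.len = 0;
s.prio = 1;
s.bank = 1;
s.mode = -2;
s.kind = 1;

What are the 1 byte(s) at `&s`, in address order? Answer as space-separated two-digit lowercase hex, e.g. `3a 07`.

36

len (1b) val=0 bits=0x0 at bit 0: 0x00
prio (1b) val=1 bits=0x1 at bit 1: 0x02
bank (1b) val=1 bits=0x1 at bit 2: 0x06
mode (2b) val=-2 bits=0x2 at bit 3: 0x16
kind (3b) val=1 bits=0x1 at bit 5: 0x36
word = 0x36 → little-endian bytes:
  [0]=0x36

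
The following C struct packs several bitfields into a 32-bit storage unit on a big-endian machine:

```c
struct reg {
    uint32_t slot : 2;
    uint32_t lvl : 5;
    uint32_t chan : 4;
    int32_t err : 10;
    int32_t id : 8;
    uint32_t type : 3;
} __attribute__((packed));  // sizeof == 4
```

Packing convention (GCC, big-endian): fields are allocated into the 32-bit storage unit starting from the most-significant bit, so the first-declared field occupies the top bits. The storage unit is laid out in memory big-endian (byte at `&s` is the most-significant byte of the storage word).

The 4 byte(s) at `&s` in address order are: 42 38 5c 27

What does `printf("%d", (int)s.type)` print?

[0]=0x42 [1]=0x38 [2]=0x5c [3]=0x27 (big-endian) → word 0x42385c27
slot:2 @ bit 30 → (0x42385c27>>30)&0x3 = 0x1
lvl:5 @ bit 25 → (0x42385c27>>25)&0x1f = 0x1
chan:4 @ bit 21 → (0x42385c27>>21)&0xf = 0x1
err:10 @ bit 11 → (0x42385c27>>11)&0x3ff = 0x30b
id:8 @ bit 3 → (0x42385c27>>3)&0xff = 0x84
type:3 @ bit 0 → (0x42385c27>>0)&0x7 = 0x7  ←

7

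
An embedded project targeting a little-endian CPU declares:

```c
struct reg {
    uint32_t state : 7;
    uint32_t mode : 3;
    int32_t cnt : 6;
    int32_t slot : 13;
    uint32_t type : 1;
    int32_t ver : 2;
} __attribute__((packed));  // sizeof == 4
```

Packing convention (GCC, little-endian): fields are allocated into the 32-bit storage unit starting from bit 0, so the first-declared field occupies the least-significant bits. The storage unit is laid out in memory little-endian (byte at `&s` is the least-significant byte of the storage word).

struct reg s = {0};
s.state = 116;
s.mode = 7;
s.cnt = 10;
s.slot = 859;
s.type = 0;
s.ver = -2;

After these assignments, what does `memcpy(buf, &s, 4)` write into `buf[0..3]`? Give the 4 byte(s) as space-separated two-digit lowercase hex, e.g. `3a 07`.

f4 2b 5b 83

state:7 = 116 → 0x74 << 0 → word 0x00000074
mode:3 = 7 → 0x7 << 7 → word 0x000003f4
cnt:6 = 10 → 0xa << 10 → word 0x00002bf4
slot:13 = 859 → 0x35b << 16 → word 0x035b2bf4
type:1 = 0 → 0x0 << 29 → word 0x035b2bf4
ver:2 = -2 → 0x2 << 30 → word 0x835b2bf4
word = 0x835b2bf4 → little-endian bytes:
  [0]=0xf4  [1]=0x2b  [2]=0x5b  [3]=0x83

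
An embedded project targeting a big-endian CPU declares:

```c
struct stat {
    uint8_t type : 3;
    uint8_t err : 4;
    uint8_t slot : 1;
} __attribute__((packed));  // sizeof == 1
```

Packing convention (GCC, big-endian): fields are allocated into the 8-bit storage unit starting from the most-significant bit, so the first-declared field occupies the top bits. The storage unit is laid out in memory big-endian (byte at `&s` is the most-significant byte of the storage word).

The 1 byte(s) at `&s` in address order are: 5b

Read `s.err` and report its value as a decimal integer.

13

[0]=0x5b (big-endian) → word 0x5b
type [5+:3] = (word>>5) & 0x7 = 2
err [1+:4] = (word>>1) & 0xf = 13  ←
slot [0+:1] = (word>>0) & 0x1 = 1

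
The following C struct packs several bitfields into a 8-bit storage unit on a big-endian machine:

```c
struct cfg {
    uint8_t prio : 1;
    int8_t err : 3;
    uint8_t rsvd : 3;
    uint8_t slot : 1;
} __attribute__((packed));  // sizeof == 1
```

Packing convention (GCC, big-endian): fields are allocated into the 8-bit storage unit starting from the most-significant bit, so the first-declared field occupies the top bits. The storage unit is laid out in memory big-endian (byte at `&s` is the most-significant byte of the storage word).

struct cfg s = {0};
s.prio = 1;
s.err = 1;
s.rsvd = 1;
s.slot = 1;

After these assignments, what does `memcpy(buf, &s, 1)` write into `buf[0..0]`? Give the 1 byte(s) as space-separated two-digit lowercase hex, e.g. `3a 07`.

93

[7+:1] prio=1 & 0x1 = 0x1; word=0x80
[4+:3] err=1 & 0x7 = 0x1; word=0x90
[1+:3] rsvd=1 & 0x7 = 0x1; word=0x92
[0+:1] slot=1 & 0x1 = 0x1; word=0x93
word = 0x93 → big-endian bytes:
  [0]=0x93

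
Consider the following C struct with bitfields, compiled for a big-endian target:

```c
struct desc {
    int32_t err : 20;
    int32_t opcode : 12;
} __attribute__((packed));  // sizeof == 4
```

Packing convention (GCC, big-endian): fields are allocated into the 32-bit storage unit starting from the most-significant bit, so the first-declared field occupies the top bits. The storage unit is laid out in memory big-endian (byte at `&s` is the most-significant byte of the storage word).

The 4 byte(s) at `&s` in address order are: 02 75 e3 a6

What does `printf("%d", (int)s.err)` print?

[0]=0x02 [1]=0x75 [2]=0xe3 [3]=0xa6 (big-endian) → word 0x0275e3a6
err:20 @ bit 12 → (0x0275e3a6>>12)&0xfffff = 0x275e  ←
opcode:12 @ bit 0 → (0x0275e3a6>>0)&0xfff = 0x3a6
err signed 20b, MSB=0: value = 10078

10078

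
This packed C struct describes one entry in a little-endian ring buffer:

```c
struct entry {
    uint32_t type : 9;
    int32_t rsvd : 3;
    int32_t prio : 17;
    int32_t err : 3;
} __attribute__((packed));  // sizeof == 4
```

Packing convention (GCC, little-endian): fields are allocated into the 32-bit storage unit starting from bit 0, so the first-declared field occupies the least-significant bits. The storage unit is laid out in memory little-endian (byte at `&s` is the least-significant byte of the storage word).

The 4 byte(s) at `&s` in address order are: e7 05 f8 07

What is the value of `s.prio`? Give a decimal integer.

32640

[0]=0xe7 [1]=0x05 [2]=0xf8 [3]=0x07 (little-endian) → word 0x07f805e7
type [0+:9] = (word>>0) & 0x1ff = 487
rsvd [9+:3] = (word>>9) & 0x7 = 2
prio [12+:17] = (word>>12) & 0x1ffff = 32640  ←
err [29+:3] = (word>>29) & 0x7 = 0
prio signed 17b, MSB=0: value = 32640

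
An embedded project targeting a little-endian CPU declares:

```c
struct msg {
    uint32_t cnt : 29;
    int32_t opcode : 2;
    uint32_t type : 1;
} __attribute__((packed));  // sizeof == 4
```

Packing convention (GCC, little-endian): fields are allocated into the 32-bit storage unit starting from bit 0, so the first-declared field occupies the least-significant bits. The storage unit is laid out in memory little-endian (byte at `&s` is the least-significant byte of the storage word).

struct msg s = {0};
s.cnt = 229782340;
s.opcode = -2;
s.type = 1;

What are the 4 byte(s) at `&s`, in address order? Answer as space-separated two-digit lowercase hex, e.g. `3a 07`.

cnt (29b) val=229782340 bits=0xdb23344 at bit 0: 0x0db23344
opcode (2b) val=-2 bits=0x2 at bit 29: 0x4db23344
type (1b) val=1 bits=0x1 at bit 31: 0xcdb23344
word = 0xcdb23344 → little-endian bytes:
  [0]=0x44  [1]=0x33  [2]=0xb2  [3]=0xcd

44 33 b2 cd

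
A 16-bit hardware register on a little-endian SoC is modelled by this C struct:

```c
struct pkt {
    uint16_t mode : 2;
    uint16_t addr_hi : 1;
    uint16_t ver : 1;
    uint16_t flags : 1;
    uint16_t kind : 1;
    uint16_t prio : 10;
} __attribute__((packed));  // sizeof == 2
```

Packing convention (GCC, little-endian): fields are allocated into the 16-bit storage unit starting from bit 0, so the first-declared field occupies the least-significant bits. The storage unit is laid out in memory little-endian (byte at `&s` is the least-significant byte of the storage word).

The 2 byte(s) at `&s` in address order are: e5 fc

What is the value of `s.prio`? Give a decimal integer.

1011

[0]=0xe5 [1]=0xfc (little-endian) → word 0xfce5
mode [0+:2] = (word>>0) & 0x3 = 1
addr_hi [2+:1] = (word>>2) & 0x1 = 1
ver [3+:1] = (word>>3) & 0x1 = 0
flags [4+:1] = (word>>4) & 0x1 = 0
kind [5+:1] = (word>>5) & 0x1 = 1
prio [6+:10] = (word>>6) & 0x3ff = 1011  ←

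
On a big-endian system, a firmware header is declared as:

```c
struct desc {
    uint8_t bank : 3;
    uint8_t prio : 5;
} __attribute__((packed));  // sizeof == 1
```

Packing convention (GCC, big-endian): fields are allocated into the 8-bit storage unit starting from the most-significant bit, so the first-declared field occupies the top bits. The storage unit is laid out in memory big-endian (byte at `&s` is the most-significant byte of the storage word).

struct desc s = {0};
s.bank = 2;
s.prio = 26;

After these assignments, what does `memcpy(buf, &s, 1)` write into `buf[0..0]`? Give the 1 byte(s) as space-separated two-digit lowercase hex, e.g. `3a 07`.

5a

bank (3b) val=2 bits=0x2 at bit 5: 0x40
prio (5b) val=26 bits=0x1a at bit 0: 0x5a
word = 0x5a → big-endian bytes:
  [0]=0x5a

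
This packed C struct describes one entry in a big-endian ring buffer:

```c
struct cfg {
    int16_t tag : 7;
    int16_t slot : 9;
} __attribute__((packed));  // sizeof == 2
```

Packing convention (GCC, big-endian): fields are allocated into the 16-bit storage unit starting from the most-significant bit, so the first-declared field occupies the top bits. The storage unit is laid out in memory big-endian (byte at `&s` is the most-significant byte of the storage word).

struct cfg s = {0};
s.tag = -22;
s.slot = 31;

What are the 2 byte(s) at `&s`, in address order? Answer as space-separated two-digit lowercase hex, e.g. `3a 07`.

d4 1f

tag (7b) val=-22 bits=0x6a at bit 9: 0xd400
slot (9b) val=31 bits=0x1f at bit 0: 0xd41f
word = 0xd41f → big-endian bytes:
  [0]=0xd4  [1]=0x1f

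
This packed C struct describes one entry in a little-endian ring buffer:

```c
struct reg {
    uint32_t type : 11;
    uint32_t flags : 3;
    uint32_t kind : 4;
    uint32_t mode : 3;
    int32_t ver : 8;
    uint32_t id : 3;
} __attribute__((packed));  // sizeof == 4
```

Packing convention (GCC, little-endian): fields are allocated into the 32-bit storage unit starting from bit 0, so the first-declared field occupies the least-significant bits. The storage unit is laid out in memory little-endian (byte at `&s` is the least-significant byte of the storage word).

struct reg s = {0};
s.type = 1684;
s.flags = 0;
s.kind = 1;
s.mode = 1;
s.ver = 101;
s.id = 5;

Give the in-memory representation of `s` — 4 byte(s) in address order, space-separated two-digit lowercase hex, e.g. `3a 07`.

type:11 = 1684 → 0x694 << 0 → word 0x00000694
flags:3 = 0 → 0x0 << 11 → word 0x00000694
kind:4 = 1 → 0x1 << 14 → word 0x00004694
mode:3 = 1 → 0x1 << 18 → word 0x00044694
ver:8 = 101 → 0x65 << 21 → word 0x0ca44694
id:3 = 5 → 0x5 << 29 → word 0xaca44694
word = 0xaca44694 → little-endian bytes:
  [0]=0x94  [1]=0x46  [2]=0xa4  [3]=0xac

94 46 a4 ac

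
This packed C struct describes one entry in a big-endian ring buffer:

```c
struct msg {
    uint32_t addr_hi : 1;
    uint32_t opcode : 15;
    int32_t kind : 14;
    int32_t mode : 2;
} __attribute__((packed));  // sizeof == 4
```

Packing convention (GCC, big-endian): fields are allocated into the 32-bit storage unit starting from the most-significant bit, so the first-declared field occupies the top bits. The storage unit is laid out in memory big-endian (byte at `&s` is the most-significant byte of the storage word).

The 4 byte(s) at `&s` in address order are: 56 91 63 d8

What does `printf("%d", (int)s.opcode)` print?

[0]=0x56 [1]=0x91 [2]=0x63 [3]=0xd8 (big-endian) → word 0x569163d8
addr_hi:1 @ bit 31 → (0x569163d8>>31)&0x1 = 0x0
opcode:15 @ bit 16 → (0x569163d8>>16)&0x7fff = 0x5691  ←
kind:14 @ bit 2 → (0x569163d8>>2)&0x3fff = 0x18f6
mode:2 @ bit 0 → (0x569163d8>>0)&0x3 = 0x0

22161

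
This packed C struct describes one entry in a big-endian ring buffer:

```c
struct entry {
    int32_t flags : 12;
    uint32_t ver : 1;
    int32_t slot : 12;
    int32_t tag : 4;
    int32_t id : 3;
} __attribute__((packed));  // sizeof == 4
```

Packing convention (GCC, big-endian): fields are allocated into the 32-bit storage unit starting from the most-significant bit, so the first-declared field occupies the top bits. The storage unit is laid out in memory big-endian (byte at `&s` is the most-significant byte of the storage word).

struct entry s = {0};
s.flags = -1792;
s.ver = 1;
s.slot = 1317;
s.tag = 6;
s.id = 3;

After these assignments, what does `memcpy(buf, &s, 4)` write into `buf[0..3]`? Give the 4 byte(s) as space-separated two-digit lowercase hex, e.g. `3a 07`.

flags:12 = -1792 → 0x900 << 20 → word 0x90000000
ver:1 = 1 → 0x1 << 19 → word 0x90080000
slot:12 = 1317 → 0x525 << 7 → word 0x900a9280
tag:4 = 6 → 0x6 << 3 → word 0x900a92b0
id:3 = 3 → 0x3 << 0 → word 0x900a92b3
word = 0x900a92b3 → big-endian bytes:
  [0]=0x90  [1]=0x0a  [2]=0x92  [3]=0xb3

90 0a 92 b3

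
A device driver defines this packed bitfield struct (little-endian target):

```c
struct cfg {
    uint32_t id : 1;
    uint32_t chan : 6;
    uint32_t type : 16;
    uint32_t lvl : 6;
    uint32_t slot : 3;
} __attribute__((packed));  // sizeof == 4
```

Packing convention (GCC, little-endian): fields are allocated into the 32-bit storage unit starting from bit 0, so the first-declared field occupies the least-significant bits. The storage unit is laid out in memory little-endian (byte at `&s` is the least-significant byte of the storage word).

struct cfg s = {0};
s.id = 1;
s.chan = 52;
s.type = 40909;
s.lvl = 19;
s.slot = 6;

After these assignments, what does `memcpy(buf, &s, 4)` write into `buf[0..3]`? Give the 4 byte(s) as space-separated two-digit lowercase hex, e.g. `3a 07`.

id:1 = 1 → 0x1 << 0 → word 0x00000001
chan:6 = 52 → 0x34 << 1 → word 0x00000069
type:16 = 40909 → 0x9fcd << 7 → word 0x004fe6e9
lvl:6 = 19 → 0x13 << 23 → word 0x09cfe6e9
slot:3 = 6 → 0x6 << 29 → word 0xc9cfe6e9
word = 0xc9cfe6e9 → little-endian bytes:
  [0]=0xe9  [1]=0xe6  [2]=0xcf  [3]=0xc9

e9 e6 cf c9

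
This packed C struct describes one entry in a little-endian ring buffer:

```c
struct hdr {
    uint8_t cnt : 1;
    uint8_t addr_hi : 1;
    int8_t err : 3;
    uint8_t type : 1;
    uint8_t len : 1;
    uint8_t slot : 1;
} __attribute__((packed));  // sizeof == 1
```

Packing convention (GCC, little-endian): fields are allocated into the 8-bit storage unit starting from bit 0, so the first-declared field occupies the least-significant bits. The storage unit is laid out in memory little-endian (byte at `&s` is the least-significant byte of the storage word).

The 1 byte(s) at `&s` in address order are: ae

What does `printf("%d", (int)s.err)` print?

[0]=0xae (little-endian) → word 0xae
cnt [0+:1] = (word>>0) & 0x1 = 0
addr_hi [1+:1] = (word>>1) & 0x1 = 1
err [2+:3] = (word>>2) & 0x7 = 3  ←
type [5+:1] = (word>>5) & 0x1 = 1
len [6+:1] = (word>>6) & 0x1 = 0
slot [7+:1] = (word>>7) & 0x1 = 1
err signed 3b, MSB=0: value = 3

3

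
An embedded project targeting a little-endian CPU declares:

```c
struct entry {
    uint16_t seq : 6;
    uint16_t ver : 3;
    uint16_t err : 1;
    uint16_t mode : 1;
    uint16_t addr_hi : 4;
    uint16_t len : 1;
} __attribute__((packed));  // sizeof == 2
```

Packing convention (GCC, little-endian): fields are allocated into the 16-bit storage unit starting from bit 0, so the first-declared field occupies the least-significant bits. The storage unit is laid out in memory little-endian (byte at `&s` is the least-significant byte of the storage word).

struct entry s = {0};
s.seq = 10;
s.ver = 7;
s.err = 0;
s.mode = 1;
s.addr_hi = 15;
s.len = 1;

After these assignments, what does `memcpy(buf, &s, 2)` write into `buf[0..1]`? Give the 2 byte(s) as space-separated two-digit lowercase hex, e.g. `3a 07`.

ca fd

seq (6b) val=10 bits=0xa at bit 0: 0x000a
ver (3b) val=7 bits=0x7 at bit 6: 0x01ca
err (1b) val=0 bits=0x0 at bit 9: 0x01ca
mode (1b) val=1 bits=0x1 at bit 10: 0x05ca
addr_hi (4b) val=15 bits=0xf at bit 11: 0x7dca
len (1b) val=1 bits=0x1 at bit 15: 0xfdca
word = 0xfdca → little-endian bytes:
  [0]=0xca  [1]=0xfd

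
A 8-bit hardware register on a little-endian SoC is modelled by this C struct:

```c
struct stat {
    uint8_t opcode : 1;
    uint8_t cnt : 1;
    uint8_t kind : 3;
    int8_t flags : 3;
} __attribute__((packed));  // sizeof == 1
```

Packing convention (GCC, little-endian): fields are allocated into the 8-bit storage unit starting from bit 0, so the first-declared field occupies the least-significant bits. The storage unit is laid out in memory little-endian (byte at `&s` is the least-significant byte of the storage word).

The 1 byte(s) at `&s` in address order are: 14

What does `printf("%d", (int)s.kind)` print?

5

[0]=0x14 (little-endian) → word 0x14
opcode:1 @ bit 0 → (0x14>>0)&0x1 = 0x0
cnt:1 @ bit 1 → (0x14>>1)&0x1 = 0x0
kind:3 @ bit 2 → (0x14>>2)&0x7 = 0x5  ←
flags:3 @ bit 5 → (0x14>>5)&0x7 = 0x0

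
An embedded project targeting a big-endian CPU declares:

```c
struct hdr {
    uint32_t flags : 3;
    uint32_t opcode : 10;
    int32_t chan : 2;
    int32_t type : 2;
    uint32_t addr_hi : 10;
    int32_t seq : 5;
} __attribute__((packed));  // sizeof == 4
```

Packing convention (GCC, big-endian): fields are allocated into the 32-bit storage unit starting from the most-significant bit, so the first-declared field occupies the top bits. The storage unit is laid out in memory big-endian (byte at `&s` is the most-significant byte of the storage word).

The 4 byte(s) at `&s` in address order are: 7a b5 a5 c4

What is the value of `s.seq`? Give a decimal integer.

[0]=0x7a [1]=0xb5 [2]=0xa5 [3]=0xc4 (big-endian) → word 0x7ab5a5c4
flags [29+:3] = (word>>29) & 0x7 = 3
opcode [19+:10] = (word>>19) & 0x3ff = 854
chan [17+:2] = (word>>17) & 0x3 = 2
type [15+:2] = (word>>15) & 0x3 = 3
addr_hi [5+:10] = (word>>5) & 0x3ff = 302
seq [0+:5] = (word>>0) & 0x1f = 4  ←
seq signed 5b, MSB=0: value = 4

4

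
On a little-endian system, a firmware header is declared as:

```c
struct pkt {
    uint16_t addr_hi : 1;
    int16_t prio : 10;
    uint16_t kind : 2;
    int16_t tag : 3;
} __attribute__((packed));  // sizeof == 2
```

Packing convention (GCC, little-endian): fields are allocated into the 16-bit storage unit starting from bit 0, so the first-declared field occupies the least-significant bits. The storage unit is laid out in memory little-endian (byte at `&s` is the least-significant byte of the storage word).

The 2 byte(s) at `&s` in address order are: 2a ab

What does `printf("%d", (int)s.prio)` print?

[0]=0x2a [1]=0xab (little-endian) → word 0xab2a
addr_hi:1 @ bit 0 → (0xab2a>>0)&0x1 = 0x0
prio:10 @ bit 1 → (0xab2a>>1)&0x3ff = 0x195  ←
kind:2 @ bit 11 → (0xab2a>>11)&0x3 = 0x1
tag:3 @ bit 13 → (0xab2a>>13)&0x7 = 0x5
prio signed 10b, MSB=0: value = 405

405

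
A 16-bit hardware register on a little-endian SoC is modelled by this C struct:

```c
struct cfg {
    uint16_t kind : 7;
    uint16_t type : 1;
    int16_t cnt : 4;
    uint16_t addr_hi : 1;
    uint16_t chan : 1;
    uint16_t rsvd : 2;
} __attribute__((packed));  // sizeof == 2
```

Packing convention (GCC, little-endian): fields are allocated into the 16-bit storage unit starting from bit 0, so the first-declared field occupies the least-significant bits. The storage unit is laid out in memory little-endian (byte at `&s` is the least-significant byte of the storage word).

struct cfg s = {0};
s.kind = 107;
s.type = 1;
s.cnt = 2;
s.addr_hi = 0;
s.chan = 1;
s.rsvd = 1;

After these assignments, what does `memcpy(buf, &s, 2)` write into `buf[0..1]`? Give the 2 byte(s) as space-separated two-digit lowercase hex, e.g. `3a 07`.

kind (7b) val=107 bits=0x6b at bit 0: 0x006b
type (1b) val=1 bits=0x1 at bit 7: 0x00eb
cnt (4b) val=2 bits=0x2 at bit 8: 0x02eb
addr_hi (1b) val=0 bits=0x0 at bit 12: 0x02eb
chan (1b) val=1 bits=0x1 at bit 13: 0x22eb
rsvd (2b) val=1 bits=0x1 at bit 14: 0x62eb
word = 0x62eb → little-endian bytes:
  [0]=0xeb  [1]=0x62

eb 62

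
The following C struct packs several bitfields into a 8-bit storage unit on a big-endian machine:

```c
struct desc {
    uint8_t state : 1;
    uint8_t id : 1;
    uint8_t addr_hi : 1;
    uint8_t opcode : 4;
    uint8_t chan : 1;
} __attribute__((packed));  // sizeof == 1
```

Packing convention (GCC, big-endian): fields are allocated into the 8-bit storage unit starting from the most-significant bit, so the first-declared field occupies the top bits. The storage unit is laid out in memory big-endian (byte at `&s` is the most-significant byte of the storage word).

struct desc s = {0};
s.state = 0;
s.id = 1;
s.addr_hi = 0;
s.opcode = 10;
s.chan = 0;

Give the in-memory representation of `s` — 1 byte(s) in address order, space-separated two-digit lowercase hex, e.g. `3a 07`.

[7+:1] state=0 & 0x1 = 0x0; word=0x00
[6+:1] id=1 & 0x1 = 0x1; word=0x40
[5+:1] addr_hi=0 & 0x1 = 0x0; word=0x40
[1+:4] opcode=10 & 0xf = 0xa; word=0x54
[0+:1] chan=0 & 0x1 = 0x0; word=0x54
word = 0x54 → big-endian bytes:
  [0]=0x54

54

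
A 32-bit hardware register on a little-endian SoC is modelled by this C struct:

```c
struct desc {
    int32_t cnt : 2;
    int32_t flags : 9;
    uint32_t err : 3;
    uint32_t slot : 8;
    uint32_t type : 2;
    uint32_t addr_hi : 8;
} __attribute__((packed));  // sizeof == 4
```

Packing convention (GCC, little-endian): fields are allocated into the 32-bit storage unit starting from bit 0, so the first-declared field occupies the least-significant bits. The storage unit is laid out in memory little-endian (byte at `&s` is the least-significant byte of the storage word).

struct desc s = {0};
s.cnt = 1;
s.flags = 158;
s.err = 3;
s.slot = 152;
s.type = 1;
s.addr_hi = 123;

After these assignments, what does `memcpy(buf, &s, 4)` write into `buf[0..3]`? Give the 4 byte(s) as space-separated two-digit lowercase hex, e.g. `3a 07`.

[0+:2] cnt=1 & 0x3 = 0x1; word=0x00000001
[2+:9] flags=158 & 0x1ff = 0x9e; word=0x00000279
[11+:3] err=3 & 0x7 = 0x3; word=0x00001a79
[14+:8] slot=152 & 0xff = 0x98; word=0x00261a79
[22+:2] type=1 & 0x3 = 0x1; word=0x00661a79
[24+:8] addr_hi=123 & 0xff = 0x7b; word=0x7b661a79
word = 0x7b661a79 → little-endian bytes:
  [0]=0x79  [1]=0x1a  [2]=0x66  [3]=0x7b

79 1a 66 7b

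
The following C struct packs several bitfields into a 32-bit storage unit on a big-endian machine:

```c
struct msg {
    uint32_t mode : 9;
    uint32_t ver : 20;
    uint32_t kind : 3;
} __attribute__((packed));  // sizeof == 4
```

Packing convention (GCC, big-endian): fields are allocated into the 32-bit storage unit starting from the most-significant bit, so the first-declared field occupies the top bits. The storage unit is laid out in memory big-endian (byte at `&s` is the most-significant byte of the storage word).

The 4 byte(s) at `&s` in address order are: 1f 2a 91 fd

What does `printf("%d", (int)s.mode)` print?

62

[0]=0x1f [1]=0x2a [2]=0x91 [3]=0xfd (big-endian) → word 0x1f2a91fd
mode:9 @ bit 23 → (0x1f2a91fd>>23)&0x1ff = 0x3e  ←
ver:20 @ bit 3 → (0x1f2a91fd>>3)&0xfffff = 0x5523f
kind:3 @ bit 0 → (0x1f2a91fd>>0)&0x7 = 0x5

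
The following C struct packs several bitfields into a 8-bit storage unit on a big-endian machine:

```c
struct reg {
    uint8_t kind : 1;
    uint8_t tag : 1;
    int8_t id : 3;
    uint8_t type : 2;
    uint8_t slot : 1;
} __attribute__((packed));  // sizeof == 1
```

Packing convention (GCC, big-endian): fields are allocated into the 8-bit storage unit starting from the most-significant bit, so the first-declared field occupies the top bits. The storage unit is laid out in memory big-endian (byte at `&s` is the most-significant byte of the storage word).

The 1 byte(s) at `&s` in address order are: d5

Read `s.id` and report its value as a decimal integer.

2

[0]=0xd5 (big-endian) → word 0xd5
kind [7+:1] = (word>>7) & 0x1 = 1
tag [6+:1] = (word>>6) & 0x1 = 1
id [3+:3] = (word>>3) & 0x7 = 2  ←
type [1+:2] = (word>>1) & 0x3 = 2
slot [0+:1] = (word>>0) & 0x1 = 1
id signed 3b, MSB=0: value = 2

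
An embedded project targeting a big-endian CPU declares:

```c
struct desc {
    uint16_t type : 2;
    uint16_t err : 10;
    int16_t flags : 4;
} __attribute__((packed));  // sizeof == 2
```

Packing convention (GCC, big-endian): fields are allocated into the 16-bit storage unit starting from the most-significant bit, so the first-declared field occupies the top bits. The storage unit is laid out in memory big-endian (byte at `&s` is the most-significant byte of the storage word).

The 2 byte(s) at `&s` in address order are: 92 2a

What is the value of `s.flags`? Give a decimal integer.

-6

[0]=0x92 [1]=0x2a (big-endian) → word 0x922a
type:2 @ bit 14 → (0x922a>>14)&0x3 = 0x2
err:10 @ bit 4 → (0x922a>>4)&0x3ff = 0x122
flags:4 @ bit 0 → (0x922a>>0)&0xf = 0xa  ←
flags signed 4b, MSB=1: 10 - 16 = -6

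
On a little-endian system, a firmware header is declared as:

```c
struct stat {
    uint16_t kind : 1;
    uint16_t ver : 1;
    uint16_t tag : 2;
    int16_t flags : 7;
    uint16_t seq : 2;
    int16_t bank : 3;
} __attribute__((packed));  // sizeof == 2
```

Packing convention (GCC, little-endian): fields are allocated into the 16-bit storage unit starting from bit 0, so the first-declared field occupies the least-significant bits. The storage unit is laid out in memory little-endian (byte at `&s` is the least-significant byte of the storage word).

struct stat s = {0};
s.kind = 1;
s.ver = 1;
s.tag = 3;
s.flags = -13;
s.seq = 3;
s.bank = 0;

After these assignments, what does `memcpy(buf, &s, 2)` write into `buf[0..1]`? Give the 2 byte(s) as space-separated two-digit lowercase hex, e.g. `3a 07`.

3f 1f

[0+:1] kind=1 & 0x1 = 0x1; word=0x0001
[1+:1] ver=1 & 0x1 = 0x1; word=0x0003
[2+:2] tag=3 & 0x3 = 0x3; word=0x000f
[4+:7] flags=-13 & 0x7f = 0x73; word=0x073f
[11+:2] seq=3 & 0x3 = 0x3; word=0x1f3f
[13+:3] bank=0 & 0x7 = 0x0; word=0x1f3f
word = 0x1f3f → little-endian bytes:
  [0]=0x3f  [1]=0x1f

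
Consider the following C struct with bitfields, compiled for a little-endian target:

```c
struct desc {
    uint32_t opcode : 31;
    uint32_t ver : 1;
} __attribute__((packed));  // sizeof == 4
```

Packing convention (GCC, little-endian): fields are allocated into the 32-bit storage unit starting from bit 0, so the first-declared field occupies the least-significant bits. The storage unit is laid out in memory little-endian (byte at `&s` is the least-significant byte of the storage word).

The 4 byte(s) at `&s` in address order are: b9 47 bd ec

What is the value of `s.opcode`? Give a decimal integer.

[0]=0xb9 [1]=0x47 [2]=0xbd [3]=0xec (little-endian) → word 0xecbd47b9
opcode [0+:31] = (word>>0) & 0x7fffffff = 1824343993  ←
ver [31+:1] = (word>>31) & 0x1 = 1

1824343993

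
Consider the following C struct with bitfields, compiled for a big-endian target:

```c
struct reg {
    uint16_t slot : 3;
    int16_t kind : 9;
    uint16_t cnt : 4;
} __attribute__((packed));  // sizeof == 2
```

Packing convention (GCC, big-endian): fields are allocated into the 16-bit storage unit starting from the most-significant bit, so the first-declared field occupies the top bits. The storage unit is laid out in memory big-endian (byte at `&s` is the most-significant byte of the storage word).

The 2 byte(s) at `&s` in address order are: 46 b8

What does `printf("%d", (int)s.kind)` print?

[0]=0x46 [1]=0xb8 (big-endian) → word 0x46b8
slot [13+:3] = (word>>13) & 0x7 = 2
kind [4+:9] = (word>>4) & 0x1ff = 107  ←
cnt [0+:4] = (word>>0) & 0xf = 8
kind signed 9b, MSB=0: value = 107

107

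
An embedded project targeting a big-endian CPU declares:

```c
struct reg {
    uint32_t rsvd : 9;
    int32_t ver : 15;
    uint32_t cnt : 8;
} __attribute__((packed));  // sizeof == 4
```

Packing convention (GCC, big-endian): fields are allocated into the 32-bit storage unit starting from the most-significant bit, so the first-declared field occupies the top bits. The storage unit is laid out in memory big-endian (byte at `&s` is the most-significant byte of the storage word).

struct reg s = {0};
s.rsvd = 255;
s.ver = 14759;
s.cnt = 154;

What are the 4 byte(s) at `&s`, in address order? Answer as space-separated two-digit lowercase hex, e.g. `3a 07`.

7f b9 a7 9a

[23+:9] rsvd=255 & 0x1ff = 0xff; word=0x7f800000
[8+:15] ver=14759 & 0x7fff = 0x39a7; word=0x7fb9a700
[0+:8] cnt=154 & 0xff = 0x9a; word=0x7fb9a79a
word = 0x7fb9a79a → big-endian bytes:
  [0]=0x7f  [1]=0xb9  [2]=0xa7  [3]=0x9a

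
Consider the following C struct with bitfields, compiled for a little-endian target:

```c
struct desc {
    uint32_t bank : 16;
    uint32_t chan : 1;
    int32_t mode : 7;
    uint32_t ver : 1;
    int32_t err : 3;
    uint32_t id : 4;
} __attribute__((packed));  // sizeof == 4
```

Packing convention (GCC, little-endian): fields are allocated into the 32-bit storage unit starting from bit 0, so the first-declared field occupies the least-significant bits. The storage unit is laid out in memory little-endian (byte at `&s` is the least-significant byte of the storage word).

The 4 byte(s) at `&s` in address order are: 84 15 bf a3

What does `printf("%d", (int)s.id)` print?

[0]=0x84 [1]=0x15 [2]=0xbf [3]=0xa3 (little-endian) → word 0xa3bf1584
bank [0+:16] = (word>>0) & 0xffff = 5508
chan [16+:1] = (word>>16) & 0x1 = 1
mode [17+:7] = (word>>17) & 0x7f = 95
ver [24+:1] = (word>>24) & 0x1 = 1
err [25+:3] = (word>>25) & 0x7 = 1
id [28+:4] = (word>>28) & 0xf = 10  ←

10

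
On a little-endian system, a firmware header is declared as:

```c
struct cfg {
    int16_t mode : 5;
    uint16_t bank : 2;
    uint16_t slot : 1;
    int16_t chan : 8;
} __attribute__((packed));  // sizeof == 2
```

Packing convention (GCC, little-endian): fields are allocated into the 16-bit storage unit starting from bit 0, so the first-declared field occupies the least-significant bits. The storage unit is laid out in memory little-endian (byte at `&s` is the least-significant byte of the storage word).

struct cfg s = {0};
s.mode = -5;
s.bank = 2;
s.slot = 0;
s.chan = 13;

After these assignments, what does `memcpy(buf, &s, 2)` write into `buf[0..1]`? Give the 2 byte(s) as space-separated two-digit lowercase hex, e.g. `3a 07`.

[0+:5] mode=-5 & 0x1f = 0x1b; word=0x001b
[5+:2] bank=2 & 0x3 = 0x2; word=0x005b
[7+:1] slot=0 & 0x1 = 0x0; word=0x005b
[8+:8] chan=13 & 0xff = 0xd; word=0x0d5b
word = 0x0d5b → little-endian bytes:
  [0]=0x5b  [1]=0x0d

5b 0d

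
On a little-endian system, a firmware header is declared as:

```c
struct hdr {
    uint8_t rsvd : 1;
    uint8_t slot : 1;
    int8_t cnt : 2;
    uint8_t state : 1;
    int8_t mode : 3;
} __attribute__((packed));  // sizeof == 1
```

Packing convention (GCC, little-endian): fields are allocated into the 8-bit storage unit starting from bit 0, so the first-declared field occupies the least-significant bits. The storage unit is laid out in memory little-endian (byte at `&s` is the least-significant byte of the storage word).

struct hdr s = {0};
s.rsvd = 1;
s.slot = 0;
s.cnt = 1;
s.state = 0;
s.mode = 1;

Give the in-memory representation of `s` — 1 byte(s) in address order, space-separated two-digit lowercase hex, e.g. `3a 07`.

25

rsvd (1b) val=1 bits=0x1 at bit 0: 0x01
slot (1b) val=0 bits=0x0 at bit 1: 0x01
cnt (2b) val=1 bits=0x1 at bit 2: 0x05
state (1b) val=0 bits=0x0 at bit 4: 0x05
mode (3b) val=1 bits=0x1 at bit 5: 0x25
word = 0x25 → little-endian bytes:
  [0]=0x25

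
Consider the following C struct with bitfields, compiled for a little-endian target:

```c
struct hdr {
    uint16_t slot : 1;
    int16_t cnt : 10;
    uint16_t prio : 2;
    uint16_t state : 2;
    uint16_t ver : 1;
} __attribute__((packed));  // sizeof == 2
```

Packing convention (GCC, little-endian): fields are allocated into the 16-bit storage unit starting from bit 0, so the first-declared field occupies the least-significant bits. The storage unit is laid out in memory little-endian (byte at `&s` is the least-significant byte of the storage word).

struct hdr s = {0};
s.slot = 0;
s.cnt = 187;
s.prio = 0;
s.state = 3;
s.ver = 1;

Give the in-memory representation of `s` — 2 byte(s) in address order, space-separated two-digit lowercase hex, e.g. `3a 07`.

76 e1

slot (1b) val=0 bits=0x0 at bit 0: 0x0000
cnt (10b) val=187 bits=0xbb at bit 1: 0x0176
prio (2b) val=0 bits=0x0 at bit 11: 0x0176
state (2b) val=3 bits=0x3 at bit 13: 0x6176
ver (1b) val=1 bits=0x1 at bit 15: 0xe176
word = 0xe176 → little-endian bytes:
  [0]=0x76  [1]=0xe1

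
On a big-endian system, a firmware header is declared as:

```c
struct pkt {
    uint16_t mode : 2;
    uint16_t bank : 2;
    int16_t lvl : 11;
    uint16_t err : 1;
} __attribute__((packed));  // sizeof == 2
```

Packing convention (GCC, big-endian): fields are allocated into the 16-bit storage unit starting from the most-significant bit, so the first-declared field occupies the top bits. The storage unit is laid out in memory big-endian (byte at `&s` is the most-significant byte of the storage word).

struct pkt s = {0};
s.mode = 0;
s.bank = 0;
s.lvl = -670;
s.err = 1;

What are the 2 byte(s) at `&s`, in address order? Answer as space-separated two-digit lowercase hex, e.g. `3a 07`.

mode:2 = 0 → 0x0 << 14 → word 0x0000
bank:2 = 0 → 0x0 << 12 → word 0x0000
lvl:11 = -670 → 0x562 << 1 → word 0x0ac4
err:1 = 1 → 0x1 << 0 → word 0x0ac5
word = 0x0ac5 → big-endian bytes:
  [0]=0x0a  [1]=0xc5

0a c5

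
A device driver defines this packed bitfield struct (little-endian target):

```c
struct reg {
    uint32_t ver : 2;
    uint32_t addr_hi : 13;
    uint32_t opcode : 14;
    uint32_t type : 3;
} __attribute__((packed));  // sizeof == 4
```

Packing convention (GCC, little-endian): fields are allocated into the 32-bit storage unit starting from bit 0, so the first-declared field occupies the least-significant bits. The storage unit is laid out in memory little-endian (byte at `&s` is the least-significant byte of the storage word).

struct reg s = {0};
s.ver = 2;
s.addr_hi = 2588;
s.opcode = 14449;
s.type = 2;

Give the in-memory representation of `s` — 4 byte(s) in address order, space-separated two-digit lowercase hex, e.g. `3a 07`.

72 a8 38 5c

ver (2b) val=2 bits=0x2 at bit 0: 0x00000002
addr_hi (13b) val=2588 bits=0xa1c at bit 2: 0x00002872
opcode (14b) val=14449 bits=0x3871 at bit 15: 0x1c38a872
type (3b) val=2 bits=0x2 at bit 29: 0x5c38a872
word = 0x5c38a872 → little-endian bytes:
  [0]=0x72  [1]=0xa8  [2]=0x38  [3]=0x5c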